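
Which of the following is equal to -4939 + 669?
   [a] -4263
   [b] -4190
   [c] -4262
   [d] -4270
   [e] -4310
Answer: d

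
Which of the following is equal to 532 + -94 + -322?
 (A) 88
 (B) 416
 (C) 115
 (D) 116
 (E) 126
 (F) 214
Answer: D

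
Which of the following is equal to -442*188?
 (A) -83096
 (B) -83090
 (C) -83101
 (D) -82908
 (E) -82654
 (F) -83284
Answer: A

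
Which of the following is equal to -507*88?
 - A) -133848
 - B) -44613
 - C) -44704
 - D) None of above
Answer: D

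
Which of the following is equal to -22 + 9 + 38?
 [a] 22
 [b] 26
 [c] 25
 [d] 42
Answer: c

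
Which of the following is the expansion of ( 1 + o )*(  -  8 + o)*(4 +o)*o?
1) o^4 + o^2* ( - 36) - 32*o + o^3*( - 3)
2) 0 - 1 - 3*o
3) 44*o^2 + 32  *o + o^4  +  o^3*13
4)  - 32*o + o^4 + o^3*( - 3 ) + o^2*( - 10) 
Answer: 1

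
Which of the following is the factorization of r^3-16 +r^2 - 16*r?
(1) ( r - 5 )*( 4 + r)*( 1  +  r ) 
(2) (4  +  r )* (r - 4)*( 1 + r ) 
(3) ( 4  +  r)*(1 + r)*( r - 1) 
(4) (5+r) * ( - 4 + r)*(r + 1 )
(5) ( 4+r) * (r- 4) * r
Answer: 2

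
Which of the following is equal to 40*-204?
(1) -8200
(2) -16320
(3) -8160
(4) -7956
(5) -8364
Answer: 3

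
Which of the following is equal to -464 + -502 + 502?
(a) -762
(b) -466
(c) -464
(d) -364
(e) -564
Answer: c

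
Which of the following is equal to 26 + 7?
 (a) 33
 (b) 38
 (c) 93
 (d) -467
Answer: a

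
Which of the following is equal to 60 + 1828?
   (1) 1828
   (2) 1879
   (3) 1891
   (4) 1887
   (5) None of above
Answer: 5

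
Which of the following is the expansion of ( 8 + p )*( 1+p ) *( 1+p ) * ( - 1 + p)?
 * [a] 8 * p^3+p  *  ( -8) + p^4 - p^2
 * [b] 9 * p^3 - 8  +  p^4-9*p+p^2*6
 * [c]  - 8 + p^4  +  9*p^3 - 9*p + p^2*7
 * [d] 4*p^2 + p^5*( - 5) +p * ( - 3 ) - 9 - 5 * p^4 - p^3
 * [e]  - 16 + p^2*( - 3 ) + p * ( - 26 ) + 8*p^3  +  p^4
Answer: c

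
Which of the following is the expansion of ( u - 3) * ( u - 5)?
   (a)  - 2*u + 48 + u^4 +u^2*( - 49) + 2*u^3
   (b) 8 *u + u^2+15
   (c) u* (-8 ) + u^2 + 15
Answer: c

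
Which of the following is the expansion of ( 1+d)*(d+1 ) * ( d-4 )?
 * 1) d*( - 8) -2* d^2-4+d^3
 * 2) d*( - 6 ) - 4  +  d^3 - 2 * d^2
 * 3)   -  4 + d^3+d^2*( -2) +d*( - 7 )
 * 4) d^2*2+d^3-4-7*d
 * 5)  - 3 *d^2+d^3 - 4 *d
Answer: 3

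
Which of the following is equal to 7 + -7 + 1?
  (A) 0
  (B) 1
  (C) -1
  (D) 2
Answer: B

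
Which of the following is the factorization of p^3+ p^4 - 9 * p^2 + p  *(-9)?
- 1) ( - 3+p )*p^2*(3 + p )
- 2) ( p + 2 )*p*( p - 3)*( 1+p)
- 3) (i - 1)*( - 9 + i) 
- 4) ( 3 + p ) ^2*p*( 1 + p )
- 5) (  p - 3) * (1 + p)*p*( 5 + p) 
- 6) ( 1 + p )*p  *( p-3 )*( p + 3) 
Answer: 6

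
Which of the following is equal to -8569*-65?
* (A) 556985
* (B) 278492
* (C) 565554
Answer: A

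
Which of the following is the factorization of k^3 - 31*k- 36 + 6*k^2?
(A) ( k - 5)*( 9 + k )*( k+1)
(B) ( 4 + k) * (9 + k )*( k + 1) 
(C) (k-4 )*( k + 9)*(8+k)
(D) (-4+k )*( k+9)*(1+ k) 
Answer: D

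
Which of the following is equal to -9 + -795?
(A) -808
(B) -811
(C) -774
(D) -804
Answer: D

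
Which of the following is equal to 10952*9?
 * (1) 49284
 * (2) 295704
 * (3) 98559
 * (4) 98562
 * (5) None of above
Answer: 5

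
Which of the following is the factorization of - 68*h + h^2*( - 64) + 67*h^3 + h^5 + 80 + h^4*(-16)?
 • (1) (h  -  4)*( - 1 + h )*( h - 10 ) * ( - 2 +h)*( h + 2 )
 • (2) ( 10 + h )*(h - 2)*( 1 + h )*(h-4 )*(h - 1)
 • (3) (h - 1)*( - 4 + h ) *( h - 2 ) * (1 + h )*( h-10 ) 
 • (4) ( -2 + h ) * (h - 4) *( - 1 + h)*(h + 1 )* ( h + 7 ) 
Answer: 3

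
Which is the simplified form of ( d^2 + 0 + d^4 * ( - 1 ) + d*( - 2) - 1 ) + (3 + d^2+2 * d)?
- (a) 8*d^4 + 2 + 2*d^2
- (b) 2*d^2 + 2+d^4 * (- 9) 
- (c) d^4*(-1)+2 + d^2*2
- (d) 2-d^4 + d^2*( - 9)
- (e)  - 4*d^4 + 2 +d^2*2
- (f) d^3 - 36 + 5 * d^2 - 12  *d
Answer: c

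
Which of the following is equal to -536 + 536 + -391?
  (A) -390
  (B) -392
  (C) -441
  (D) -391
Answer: D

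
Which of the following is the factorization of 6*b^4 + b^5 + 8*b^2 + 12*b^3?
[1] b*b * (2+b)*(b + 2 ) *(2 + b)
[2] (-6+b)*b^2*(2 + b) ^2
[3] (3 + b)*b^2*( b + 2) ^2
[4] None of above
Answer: 1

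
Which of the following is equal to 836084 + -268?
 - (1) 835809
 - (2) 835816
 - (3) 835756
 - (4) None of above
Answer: 2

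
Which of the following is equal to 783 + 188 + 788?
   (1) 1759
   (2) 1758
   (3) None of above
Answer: 1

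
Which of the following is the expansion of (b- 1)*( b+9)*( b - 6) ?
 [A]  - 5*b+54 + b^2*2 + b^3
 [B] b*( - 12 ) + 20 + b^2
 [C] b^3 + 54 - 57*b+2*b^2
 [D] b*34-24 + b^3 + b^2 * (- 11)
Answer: C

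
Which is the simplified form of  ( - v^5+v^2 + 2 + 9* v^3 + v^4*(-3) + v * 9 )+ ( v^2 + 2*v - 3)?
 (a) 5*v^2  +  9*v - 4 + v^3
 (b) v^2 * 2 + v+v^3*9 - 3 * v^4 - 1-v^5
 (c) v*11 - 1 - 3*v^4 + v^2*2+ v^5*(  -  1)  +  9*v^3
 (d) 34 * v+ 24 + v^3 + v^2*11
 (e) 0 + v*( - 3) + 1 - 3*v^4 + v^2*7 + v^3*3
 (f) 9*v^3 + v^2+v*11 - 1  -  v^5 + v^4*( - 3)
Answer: c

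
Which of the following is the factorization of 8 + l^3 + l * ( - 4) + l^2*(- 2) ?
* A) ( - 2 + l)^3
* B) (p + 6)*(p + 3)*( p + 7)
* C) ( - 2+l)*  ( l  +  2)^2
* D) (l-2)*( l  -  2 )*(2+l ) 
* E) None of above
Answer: D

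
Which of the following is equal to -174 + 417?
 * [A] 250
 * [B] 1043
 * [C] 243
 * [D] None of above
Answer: C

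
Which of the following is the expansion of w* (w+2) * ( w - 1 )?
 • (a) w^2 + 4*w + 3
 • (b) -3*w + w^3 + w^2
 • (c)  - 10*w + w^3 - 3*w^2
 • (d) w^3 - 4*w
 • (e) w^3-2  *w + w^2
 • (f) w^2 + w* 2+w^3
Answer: e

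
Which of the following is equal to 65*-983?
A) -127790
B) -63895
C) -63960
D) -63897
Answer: B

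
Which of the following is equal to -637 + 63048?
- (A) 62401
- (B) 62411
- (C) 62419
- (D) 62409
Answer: B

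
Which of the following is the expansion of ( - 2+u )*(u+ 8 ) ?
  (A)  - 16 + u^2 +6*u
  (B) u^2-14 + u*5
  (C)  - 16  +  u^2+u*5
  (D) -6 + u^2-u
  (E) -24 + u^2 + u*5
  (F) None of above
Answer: A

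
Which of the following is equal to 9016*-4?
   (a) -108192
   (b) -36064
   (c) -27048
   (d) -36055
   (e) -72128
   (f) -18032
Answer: b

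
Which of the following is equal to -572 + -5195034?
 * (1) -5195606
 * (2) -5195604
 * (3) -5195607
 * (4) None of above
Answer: 1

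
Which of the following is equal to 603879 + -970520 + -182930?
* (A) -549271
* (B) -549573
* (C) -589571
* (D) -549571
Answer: D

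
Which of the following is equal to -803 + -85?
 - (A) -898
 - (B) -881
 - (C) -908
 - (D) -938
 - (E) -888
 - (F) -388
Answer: E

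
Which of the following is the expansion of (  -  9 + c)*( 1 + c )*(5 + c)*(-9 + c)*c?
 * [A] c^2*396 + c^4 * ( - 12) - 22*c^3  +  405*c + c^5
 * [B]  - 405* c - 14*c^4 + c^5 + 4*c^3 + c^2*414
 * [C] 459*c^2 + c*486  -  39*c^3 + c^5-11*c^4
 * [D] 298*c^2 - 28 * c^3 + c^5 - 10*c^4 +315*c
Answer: A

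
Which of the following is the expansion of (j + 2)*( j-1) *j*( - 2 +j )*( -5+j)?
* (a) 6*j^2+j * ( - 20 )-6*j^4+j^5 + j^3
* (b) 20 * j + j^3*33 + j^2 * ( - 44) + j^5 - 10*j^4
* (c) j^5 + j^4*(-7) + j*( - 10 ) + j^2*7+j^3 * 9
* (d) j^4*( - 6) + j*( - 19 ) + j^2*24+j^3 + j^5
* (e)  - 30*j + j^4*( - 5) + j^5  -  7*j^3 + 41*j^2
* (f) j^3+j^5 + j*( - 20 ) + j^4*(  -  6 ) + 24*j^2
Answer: f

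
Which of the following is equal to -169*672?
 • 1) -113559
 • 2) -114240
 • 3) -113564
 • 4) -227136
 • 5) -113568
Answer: 5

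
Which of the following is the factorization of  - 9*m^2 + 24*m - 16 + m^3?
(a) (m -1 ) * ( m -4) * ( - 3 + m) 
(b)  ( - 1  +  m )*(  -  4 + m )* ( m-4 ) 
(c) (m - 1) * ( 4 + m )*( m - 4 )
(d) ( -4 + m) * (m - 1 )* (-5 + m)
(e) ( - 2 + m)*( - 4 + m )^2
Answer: b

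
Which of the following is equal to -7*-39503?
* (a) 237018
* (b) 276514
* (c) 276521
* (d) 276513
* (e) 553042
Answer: c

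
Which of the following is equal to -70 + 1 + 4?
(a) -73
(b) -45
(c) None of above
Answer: c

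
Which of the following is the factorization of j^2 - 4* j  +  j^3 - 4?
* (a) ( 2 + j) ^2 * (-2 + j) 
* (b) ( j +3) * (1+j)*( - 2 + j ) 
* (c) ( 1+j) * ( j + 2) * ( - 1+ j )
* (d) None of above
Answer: d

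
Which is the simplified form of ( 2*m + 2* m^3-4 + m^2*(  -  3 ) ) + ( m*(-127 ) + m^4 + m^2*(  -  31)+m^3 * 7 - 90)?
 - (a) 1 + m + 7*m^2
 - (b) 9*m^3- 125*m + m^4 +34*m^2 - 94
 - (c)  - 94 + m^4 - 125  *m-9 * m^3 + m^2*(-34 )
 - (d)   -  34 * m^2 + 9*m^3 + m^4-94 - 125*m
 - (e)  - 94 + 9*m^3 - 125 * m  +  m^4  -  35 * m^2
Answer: d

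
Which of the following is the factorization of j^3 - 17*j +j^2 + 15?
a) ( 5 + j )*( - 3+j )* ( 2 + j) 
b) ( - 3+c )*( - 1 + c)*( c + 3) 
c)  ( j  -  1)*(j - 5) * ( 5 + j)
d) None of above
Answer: d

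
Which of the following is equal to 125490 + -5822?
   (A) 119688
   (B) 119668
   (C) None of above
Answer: B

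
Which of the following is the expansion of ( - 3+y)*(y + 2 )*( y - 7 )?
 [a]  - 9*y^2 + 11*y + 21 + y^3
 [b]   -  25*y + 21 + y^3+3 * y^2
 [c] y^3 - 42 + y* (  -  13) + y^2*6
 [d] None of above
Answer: d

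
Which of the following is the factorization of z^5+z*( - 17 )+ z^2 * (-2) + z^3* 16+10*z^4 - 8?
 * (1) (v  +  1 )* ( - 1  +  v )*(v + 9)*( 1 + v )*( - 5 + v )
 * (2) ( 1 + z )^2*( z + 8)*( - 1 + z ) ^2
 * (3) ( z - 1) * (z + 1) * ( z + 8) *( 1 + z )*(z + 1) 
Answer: 3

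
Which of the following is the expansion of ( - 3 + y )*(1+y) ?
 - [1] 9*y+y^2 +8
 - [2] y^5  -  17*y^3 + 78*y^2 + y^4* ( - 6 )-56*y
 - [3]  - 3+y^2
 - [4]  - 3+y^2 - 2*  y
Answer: 4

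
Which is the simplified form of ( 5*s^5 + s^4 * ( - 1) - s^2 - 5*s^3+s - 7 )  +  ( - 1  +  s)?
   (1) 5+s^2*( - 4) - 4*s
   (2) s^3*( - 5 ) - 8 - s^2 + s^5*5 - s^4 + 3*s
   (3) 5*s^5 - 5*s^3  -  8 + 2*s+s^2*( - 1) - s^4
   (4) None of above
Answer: 3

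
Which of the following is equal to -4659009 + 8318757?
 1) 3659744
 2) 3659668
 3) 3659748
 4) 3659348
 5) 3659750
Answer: 3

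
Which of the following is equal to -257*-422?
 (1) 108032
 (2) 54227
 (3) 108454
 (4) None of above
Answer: 3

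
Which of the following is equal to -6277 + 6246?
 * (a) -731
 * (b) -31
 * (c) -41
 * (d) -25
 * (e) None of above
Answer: b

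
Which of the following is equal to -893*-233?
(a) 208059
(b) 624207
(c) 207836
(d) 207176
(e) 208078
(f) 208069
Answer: f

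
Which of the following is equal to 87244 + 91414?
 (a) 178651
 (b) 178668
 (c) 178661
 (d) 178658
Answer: d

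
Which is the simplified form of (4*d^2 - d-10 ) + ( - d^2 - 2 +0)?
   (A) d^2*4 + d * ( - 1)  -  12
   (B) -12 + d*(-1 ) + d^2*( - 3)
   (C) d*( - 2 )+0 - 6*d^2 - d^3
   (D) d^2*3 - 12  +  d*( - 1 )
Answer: D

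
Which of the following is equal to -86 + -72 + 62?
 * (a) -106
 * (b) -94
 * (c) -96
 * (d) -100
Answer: c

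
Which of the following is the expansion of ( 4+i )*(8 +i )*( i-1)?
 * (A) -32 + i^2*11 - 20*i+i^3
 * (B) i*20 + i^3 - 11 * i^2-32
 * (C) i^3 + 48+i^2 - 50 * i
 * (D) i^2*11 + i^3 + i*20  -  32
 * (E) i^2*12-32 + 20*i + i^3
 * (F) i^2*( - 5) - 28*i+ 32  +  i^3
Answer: D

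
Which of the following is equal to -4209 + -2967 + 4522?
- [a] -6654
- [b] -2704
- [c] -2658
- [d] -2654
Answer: d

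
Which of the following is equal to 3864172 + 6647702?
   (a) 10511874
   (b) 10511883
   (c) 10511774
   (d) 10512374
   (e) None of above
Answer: a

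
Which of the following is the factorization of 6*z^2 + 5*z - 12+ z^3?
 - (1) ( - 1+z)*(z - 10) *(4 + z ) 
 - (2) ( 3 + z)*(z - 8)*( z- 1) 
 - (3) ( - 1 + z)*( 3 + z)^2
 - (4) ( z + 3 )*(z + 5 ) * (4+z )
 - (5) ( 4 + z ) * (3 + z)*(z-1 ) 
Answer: 5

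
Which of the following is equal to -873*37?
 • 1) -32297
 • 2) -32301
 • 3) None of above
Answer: 2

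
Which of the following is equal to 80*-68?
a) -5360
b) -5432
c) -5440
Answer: c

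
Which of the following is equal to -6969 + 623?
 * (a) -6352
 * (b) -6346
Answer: b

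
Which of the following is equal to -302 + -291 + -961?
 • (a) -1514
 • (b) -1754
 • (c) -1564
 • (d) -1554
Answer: d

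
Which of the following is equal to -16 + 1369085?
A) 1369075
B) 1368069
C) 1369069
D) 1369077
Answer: C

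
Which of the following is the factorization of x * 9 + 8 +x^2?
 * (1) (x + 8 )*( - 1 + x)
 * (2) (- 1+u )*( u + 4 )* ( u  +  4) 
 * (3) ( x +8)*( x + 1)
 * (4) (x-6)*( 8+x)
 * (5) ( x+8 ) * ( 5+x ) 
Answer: 3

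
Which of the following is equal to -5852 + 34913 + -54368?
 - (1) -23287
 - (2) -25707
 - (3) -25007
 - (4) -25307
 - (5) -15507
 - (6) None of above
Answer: 4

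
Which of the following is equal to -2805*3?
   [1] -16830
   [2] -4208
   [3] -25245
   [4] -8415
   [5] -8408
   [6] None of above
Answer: 4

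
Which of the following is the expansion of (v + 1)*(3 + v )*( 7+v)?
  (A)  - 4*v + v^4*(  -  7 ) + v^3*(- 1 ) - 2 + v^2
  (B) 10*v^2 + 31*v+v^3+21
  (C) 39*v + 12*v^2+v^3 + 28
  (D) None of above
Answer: D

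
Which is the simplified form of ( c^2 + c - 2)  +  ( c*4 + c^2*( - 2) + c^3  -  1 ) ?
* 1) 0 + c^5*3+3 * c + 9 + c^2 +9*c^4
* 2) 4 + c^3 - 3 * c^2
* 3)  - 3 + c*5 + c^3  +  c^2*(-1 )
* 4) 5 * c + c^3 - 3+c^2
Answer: 3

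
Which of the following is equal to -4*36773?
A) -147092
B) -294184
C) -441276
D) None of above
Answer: A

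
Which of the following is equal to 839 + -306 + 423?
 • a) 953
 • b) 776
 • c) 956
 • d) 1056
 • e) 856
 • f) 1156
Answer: c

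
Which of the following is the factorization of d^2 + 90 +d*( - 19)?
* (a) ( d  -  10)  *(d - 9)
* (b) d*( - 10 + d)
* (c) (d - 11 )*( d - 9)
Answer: a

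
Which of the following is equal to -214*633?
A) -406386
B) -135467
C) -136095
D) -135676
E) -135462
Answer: E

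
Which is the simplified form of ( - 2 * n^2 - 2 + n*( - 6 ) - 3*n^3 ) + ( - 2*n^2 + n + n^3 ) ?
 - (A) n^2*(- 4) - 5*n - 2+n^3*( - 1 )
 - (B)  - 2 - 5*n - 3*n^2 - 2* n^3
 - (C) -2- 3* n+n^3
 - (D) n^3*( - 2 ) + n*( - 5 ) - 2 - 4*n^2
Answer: D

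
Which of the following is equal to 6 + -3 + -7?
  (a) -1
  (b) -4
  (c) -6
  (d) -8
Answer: b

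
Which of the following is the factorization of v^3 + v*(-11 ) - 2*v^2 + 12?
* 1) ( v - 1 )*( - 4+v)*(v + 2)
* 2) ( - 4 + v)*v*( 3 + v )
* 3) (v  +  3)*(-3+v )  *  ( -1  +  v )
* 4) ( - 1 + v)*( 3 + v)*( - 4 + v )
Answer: 4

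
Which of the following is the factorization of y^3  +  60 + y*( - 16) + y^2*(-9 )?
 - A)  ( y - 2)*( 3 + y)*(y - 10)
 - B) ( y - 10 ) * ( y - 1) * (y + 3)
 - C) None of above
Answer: A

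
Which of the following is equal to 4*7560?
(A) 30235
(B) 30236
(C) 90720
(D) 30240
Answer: D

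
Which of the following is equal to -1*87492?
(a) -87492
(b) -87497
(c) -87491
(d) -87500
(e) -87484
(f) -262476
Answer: a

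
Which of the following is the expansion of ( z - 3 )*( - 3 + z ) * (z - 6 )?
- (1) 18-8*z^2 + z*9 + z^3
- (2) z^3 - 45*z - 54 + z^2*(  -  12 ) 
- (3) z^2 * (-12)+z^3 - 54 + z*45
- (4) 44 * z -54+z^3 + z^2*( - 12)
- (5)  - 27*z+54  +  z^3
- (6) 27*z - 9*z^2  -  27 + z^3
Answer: 3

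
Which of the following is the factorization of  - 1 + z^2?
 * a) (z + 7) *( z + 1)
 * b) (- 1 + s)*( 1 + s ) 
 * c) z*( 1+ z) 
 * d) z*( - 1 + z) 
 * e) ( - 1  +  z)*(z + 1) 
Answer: e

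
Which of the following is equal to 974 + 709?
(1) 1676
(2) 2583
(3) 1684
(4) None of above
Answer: 4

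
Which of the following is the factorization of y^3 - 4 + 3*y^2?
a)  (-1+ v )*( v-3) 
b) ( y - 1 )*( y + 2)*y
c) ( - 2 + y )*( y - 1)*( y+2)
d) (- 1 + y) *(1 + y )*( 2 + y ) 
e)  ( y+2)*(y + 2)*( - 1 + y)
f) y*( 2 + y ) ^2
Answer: e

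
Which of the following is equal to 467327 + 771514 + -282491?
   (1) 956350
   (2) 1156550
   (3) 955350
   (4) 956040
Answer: 1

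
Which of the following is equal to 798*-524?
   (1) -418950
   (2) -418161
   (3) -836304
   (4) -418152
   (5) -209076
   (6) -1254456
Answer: 4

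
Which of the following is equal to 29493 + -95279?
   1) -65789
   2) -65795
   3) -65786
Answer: 3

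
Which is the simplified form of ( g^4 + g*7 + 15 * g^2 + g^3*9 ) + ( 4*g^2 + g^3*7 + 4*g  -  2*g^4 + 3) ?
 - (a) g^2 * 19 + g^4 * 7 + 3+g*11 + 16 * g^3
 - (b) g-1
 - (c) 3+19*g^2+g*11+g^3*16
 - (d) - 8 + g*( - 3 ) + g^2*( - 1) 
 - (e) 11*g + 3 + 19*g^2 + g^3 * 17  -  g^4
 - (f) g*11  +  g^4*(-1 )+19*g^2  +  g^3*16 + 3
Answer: f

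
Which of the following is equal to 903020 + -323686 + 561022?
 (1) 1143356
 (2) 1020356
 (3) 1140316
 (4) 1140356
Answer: 4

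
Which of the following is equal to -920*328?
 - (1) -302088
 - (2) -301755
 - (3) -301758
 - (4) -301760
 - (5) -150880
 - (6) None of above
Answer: 4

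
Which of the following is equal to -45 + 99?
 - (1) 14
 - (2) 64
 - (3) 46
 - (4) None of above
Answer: 4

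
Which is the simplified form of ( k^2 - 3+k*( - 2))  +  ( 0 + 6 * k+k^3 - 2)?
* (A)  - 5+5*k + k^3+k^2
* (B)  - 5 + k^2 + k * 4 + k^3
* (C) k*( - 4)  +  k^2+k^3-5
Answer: B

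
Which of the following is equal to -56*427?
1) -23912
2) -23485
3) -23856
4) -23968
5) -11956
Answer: 1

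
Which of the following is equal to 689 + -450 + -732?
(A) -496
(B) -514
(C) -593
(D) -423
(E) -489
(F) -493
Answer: F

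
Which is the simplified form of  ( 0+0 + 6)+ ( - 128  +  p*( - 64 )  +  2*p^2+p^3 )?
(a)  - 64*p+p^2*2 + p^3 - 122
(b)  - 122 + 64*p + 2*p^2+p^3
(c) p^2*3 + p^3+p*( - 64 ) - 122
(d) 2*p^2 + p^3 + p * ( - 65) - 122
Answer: a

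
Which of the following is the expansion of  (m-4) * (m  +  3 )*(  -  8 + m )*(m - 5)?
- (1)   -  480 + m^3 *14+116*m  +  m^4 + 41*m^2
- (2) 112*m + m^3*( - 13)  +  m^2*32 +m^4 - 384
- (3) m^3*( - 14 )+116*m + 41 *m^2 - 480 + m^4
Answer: 3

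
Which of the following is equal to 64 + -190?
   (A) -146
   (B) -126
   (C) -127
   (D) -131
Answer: B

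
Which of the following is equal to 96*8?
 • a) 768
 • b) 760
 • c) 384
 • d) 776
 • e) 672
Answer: a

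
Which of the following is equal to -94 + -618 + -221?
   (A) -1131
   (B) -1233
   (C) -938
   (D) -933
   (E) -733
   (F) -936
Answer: D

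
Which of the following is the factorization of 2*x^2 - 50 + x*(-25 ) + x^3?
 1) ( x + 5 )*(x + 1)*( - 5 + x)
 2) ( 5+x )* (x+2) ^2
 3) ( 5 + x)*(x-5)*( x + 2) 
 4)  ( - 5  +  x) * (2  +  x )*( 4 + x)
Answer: 3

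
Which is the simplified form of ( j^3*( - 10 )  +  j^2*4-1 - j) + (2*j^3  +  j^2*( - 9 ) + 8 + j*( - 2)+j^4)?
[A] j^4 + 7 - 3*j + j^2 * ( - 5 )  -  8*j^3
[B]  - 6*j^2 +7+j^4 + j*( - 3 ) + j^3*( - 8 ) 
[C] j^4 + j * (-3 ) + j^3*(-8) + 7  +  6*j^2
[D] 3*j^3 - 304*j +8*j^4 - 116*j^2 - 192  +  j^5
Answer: A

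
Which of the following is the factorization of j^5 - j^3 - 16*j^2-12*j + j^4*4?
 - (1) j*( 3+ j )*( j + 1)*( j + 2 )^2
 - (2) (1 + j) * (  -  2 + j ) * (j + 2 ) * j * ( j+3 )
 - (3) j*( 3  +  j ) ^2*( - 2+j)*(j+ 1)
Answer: 2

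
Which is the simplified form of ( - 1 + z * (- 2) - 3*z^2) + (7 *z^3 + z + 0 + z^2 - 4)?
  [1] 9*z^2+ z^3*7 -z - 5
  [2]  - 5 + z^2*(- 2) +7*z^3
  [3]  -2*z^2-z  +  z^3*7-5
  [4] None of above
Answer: 3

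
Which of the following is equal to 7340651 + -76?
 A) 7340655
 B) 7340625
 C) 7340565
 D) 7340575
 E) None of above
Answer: D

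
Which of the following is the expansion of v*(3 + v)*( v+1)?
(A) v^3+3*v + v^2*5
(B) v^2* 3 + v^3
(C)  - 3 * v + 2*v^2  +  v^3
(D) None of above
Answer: D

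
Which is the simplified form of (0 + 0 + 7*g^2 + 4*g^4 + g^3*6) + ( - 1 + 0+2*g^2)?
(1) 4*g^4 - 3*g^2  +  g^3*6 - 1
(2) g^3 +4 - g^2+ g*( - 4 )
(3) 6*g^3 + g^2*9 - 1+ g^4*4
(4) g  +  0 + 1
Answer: 3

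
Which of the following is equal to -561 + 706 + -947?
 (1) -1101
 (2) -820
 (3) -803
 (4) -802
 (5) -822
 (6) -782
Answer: 4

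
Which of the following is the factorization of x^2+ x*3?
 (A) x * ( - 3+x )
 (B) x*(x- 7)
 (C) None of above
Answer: C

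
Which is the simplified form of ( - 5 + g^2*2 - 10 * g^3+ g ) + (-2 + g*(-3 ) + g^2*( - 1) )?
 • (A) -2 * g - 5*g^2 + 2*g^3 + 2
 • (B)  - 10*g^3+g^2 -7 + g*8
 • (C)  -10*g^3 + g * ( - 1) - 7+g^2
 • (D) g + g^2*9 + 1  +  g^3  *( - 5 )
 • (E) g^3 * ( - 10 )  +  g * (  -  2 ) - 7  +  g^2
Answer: E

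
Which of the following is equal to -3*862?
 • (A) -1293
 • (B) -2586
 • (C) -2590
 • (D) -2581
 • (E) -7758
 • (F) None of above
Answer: B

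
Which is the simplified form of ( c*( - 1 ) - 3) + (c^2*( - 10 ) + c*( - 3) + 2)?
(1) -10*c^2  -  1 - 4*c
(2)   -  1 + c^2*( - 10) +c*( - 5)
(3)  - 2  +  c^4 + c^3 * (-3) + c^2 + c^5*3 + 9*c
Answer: 1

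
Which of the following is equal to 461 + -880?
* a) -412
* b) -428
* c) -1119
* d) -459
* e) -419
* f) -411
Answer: e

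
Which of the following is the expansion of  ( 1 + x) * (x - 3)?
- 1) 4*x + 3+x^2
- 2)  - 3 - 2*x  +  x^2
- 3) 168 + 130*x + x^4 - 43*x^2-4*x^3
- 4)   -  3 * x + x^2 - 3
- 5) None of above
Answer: 2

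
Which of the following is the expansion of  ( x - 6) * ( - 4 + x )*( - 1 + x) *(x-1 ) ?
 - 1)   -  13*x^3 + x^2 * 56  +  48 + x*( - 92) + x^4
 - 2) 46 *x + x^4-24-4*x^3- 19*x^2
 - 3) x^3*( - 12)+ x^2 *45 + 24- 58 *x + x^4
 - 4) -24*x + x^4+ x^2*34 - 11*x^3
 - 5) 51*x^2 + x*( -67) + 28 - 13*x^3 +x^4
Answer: 3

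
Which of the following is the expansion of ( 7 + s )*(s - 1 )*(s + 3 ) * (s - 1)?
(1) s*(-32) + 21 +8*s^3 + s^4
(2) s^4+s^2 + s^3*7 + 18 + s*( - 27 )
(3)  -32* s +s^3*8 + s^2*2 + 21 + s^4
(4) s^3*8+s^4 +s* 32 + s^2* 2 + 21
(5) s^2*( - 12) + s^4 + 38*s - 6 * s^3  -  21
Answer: 3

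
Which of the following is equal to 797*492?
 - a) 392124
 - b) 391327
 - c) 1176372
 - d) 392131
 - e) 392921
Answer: a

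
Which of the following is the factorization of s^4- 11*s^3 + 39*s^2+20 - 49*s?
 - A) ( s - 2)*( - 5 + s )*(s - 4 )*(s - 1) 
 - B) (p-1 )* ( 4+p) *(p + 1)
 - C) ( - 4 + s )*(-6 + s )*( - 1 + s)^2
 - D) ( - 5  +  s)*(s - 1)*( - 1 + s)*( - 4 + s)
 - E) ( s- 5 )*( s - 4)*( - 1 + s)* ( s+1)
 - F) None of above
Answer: D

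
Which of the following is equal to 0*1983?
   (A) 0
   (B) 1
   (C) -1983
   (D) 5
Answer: A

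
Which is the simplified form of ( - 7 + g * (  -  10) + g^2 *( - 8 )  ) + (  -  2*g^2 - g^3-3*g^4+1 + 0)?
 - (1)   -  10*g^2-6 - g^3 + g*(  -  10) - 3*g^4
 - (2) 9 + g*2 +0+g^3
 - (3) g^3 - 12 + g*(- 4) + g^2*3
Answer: 1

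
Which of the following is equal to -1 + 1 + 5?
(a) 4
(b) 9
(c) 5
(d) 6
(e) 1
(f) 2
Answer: c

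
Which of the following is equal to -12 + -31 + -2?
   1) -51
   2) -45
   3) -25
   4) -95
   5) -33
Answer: 2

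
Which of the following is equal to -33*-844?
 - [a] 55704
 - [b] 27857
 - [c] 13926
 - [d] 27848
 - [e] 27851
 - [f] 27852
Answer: f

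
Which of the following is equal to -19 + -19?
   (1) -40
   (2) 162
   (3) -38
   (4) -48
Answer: 3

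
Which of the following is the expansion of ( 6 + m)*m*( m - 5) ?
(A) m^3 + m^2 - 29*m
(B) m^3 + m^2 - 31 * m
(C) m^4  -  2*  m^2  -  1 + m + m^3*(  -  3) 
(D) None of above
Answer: D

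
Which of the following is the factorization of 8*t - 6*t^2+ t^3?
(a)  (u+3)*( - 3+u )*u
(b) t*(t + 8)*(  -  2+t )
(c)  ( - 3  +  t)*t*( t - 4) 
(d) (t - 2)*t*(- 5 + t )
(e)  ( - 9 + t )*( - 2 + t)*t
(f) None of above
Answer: f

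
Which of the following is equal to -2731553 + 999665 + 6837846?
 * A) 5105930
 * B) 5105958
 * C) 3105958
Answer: B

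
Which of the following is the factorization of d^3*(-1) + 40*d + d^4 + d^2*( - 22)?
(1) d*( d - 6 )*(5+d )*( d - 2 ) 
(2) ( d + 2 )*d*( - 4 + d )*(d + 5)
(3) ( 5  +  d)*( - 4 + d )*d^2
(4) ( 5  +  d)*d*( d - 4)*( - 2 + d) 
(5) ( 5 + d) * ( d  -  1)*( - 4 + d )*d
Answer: 4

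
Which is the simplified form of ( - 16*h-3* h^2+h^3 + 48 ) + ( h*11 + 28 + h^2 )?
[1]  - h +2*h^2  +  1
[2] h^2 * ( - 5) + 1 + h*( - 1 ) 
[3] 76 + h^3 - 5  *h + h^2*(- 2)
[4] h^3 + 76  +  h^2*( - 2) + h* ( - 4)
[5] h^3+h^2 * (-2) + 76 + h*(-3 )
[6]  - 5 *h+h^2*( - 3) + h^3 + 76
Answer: 3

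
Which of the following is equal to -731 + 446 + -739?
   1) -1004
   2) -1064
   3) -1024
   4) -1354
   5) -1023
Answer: 3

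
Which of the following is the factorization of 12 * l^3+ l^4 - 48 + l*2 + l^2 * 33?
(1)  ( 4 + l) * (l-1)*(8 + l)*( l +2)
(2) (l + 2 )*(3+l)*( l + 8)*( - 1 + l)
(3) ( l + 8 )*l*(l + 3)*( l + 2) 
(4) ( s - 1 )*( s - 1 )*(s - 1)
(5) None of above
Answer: 2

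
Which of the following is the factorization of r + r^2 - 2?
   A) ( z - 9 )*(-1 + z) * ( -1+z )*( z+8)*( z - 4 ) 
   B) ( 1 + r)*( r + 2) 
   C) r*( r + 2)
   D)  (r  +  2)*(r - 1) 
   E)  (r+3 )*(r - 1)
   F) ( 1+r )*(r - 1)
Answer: D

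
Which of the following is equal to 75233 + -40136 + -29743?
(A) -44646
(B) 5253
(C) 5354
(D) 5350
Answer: C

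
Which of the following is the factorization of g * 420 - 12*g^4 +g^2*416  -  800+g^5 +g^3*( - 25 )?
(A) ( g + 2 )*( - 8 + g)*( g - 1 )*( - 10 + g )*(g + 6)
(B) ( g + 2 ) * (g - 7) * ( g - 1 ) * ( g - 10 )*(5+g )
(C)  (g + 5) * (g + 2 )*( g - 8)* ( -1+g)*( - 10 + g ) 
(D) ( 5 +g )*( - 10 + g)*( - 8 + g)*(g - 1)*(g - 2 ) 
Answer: C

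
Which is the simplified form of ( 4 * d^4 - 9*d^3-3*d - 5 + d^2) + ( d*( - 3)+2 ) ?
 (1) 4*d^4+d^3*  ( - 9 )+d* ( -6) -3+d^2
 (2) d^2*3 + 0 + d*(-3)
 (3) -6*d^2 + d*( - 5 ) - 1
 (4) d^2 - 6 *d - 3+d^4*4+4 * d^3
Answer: 1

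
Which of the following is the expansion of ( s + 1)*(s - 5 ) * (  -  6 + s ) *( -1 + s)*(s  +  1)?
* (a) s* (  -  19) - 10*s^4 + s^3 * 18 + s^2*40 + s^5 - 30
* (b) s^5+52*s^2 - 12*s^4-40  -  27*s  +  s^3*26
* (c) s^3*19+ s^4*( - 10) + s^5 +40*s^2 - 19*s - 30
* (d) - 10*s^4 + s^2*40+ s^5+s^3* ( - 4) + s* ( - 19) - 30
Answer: a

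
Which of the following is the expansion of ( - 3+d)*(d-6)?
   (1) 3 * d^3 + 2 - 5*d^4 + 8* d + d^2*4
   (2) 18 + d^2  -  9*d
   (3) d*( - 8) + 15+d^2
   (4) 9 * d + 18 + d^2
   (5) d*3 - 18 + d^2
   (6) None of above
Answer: 2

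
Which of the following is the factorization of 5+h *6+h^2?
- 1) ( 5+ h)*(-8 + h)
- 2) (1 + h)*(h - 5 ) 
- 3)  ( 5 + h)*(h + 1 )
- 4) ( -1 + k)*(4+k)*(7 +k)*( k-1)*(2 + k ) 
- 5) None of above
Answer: 3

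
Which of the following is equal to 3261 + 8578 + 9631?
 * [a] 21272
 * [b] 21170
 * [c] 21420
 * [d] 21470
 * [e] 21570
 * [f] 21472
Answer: d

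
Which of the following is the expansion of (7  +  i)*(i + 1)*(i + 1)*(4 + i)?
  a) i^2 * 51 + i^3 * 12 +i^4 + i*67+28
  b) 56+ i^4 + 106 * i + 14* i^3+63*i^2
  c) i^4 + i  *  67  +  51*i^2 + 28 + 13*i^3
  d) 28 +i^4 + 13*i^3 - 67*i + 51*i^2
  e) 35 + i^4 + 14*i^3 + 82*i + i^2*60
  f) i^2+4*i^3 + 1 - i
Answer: c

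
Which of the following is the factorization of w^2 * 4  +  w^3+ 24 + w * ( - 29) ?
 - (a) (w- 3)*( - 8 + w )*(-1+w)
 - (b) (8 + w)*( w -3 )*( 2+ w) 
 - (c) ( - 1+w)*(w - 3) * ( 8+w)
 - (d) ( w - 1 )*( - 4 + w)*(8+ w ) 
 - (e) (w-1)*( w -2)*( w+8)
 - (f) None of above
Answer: c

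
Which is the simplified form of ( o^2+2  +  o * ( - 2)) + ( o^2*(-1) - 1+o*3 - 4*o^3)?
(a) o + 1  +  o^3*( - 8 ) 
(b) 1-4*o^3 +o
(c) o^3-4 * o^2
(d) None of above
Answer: b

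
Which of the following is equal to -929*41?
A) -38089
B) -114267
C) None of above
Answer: A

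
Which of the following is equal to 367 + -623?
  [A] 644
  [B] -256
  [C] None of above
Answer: B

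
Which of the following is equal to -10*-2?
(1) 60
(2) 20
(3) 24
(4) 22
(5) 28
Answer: 2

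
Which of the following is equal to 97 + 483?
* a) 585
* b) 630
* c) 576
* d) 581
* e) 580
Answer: e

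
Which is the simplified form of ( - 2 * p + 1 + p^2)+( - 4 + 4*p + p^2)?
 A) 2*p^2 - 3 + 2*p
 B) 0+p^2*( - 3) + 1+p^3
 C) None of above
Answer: A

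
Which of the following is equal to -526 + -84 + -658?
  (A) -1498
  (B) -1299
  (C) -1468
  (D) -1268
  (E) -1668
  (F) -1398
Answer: D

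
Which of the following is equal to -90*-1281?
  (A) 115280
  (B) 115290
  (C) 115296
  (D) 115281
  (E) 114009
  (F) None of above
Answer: B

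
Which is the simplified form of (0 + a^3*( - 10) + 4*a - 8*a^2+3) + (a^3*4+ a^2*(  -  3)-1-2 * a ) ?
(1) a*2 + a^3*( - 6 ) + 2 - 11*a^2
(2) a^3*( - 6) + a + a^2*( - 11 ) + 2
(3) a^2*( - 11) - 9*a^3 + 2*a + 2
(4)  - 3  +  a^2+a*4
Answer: 1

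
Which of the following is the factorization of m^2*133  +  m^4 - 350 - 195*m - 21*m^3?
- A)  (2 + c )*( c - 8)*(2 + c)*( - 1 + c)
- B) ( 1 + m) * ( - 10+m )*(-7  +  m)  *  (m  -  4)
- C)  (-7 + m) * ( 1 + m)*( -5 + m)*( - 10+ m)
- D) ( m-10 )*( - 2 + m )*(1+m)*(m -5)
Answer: C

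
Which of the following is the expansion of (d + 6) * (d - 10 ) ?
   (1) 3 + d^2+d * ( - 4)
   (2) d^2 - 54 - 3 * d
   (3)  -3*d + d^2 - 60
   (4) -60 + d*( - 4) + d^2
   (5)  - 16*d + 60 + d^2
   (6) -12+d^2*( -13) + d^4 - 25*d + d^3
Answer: 4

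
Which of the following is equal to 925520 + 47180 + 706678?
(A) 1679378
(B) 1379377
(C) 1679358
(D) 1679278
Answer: A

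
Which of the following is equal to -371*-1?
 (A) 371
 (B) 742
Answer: A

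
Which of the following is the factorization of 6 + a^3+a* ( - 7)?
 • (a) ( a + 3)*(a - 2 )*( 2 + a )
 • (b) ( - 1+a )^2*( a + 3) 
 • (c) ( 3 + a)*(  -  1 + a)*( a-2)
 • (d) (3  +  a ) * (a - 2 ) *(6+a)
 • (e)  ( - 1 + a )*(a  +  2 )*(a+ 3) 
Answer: c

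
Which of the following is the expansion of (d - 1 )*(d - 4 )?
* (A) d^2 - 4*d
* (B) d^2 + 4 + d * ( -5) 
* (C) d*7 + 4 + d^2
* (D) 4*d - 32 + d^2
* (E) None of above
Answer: B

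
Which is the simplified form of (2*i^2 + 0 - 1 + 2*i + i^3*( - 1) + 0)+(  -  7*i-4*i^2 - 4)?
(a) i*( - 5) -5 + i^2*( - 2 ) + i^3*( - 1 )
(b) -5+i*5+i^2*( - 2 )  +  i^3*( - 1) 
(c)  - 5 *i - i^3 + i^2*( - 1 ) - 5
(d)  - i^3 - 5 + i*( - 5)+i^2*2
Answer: a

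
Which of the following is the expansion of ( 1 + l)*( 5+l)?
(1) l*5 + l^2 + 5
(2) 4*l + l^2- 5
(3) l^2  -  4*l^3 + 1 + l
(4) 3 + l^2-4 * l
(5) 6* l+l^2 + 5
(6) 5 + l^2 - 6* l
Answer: 5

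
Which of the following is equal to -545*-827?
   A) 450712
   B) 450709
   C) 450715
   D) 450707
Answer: C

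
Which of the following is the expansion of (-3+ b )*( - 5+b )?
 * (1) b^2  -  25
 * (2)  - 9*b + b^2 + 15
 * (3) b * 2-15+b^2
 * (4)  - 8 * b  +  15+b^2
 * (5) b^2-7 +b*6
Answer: 4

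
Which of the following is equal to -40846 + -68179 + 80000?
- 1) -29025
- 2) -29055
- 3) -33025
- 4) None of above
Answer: 1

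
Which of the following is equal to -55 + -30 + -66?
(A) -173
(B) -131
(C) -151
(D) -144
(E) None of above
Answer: C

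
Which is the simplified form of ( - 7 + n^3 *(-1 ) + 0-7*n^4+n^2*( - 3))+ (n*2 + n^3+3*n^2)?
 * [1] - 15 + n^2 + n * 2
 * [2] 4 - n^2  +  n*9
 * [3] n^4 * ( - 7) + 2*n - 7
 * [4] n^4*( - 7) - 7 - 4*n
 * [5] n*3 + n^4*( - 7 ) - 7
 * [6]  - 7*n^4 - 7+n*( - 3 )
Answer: 3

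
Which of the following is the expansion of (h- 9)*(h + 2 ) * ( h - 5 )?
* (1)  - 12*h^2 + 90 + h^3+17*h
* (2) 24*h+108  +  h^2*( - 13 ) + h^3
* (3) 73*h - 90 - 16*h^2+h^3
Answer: 1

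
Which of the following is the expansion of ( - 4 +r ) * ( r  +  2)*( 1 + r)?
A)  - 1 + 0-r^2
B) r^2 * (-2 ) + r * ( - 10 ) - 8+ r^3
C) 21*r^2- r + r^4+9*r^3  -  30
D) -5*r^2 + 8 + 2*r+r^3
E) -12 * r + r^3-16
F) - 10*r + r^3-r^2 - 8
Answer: F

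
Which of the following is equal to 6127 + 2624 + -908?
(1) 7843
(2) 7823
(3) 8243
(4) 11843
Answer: 1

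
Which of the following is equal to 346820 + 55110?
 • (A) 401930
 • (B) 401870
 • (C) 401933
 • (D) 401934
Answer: A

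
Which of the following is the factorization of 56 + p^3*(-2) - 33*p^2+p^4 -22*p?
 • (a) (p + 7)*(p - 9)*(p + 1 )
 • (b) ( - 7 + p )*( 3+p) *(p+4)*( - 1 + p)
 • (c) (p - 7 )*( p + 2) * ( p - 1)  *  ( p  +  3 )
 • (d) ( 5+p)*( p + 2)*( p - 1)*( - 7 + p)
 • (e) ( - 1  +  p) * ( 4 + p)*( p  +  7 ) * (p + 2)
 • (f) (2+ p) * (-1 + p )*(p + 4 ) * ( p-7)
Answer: f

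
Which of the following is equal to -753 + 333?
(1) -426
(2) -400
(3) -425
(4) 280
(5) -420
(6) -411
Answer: 5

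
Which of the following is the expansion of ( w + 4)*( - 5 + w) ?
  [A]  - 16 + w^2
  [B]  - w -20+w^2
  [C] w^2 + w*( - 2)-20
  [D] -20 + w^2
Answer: B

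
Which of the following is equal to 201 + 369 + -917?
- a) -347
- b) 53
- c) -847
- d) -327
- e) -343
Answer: a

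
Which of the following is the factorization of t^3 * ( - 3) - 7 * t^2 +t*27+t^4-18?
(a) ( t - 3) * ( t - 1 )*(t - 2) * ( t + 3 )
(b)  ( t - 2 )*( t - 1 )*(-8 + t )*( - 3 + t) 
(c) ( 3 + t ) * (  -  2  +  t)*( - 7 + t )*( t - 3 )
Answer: a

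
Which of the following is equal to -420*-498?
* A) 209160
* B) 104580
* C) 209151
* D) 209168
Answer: A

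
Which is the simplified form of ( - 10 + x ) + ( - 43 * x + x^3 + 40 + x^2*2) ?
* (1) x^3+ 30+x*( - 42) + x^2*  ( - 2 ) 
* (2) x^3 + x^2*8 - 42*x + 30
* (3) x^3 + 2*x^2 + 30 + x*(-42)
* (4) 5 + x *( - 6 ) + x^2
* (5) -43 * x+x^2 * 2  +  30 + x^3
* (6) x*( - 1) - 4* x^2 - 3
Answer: 3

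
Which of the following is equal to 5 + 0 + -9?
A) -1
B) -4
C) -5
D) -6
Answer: B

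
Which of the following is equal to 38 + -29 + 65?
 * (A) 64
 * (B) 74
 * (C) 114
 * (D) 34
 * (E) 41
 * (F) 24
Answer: B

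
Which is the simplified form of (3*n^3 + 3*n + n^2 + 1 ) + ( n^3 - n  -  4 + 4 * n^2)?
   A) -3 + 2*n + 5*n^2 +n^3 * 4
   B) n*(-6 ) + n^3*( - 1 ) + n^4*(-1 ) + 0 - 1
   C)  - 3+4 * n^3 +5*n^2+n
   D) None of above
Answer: A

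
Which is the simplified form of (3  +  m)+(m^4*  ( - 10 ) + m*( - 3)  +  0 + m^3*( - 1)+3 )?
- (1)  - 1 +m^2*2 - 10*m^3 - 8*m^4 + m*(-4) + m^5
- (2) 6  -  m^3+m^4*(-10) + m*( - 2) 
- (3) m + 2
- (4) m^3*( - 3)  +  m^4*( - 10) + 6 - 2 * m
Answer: 2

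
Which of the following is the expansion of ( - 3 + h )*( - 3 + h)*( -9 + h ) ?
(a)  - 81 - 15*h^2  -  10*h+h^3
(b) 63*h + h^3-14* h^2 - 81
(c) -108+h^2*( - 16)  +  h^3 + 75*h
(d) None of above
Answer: d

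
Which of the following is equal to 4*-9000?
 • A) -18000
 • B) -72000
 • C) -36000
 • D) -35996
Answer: C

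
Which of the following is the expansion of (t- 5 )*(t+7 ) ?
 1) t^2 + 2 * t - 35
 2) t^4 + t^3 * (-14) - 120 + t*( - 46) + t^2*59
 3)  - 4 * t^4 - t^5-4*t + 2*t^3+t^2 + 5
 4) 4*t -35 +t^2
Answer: 1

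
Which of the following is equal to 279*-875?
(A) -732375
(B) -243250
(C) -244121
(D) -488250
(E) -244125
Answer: E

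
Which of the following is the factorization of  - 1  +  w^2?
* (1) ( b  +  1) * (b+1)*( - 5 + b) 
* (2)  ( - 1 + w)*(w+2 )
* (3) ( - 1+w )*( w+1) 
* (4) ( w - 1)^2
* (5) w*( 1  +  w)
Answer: 3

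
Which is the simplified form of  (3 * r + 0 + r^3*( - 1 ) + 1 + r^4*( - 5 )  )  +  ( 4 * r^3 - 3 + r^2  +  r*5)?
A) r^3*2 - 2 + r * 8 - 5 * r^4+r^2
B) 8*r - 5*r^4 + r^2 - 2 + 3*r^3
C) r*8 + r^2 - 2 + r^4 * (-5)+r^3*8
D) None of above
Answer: B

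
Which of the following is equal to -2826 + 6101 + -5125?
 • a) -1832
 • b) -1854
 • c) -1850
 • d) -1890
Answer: c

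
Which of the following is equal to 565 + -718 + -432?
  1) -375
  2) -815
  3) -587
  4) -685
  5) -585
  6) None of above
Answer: 5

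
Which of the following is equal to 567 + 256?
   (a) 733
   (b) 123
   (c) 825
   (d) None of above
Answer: d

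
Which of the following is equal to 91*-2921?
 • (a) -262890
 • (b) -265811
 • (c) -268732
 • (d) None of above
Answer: b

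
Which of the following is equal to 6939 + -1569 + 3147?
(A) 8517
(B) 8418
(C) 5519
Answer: A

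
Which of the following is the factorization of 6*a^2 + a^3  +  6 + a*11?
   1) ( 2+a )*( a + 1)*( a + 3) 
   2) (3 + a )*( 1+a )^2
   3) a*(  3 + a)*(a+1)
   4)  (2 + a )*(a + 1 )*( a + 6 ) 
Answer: 1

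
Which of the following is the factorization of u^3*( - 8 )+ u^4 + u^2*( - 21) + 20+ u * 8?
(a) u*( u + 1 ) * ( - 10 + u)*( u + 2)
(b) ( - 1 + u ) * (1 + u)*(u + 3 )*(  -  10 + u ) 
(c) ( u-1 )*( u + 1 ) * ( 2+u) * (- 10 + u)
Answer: c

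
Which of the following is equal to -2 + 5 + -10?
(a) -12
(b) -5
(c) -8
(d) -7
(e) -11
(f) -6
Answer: d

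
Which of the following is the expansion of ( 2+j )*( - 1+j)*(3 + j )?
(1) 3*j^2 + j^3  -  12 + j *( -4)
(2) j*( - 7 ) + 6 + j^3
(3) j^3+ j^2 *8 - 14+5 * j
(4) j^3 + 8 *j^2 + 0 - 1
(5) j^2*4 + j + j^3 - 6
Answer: 5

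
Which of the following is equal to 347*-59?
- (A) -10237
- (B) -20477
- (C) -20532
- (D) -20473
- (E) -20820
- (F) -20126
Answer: D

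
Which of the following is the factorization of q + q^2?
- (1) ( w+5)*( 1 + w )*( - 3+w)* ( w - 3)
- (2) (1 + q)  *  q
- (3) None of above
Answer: 2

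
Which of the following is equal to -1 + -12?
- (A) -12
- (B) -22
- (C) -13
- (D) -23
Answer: C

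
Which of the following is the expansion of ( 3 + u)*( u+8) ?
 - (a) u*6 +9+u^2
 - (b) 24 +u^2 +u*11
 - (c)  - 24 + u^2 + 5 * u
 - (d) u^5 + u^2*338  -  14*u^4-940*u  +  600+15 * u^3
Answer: b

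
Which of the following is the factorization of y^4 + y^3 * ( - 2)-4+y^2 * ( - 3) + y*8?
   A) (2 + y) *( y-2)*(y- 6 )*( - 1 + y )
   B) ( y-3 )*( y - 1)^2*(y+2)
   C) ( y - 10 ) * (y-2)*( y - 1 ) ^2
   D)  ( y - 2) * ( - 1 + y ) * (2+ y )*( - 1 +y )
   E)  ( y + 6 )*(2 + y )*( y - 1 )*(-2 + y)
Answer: D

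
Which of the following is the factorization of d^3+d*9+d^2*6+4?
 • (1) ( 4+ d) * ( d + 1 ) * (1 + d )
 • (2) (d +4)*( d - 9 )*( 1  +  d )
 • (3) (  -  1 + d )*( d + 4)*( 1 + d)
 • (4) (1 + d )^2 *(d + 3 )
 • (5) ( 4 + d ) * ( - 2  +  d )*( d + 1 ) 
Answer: 1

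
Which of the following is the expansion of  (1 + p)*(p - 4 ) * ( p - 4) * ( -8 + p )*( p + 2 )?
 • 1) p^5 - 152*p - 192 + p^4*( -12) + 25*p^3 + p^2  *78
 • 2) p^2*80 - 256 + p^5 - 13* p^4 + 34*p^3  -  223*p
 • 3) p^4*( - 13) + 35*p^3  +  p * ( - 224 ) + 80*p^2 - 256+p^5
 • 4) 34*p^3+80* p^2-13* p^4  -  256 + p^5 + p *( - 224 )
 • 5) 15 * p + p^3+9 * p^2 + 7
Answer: 4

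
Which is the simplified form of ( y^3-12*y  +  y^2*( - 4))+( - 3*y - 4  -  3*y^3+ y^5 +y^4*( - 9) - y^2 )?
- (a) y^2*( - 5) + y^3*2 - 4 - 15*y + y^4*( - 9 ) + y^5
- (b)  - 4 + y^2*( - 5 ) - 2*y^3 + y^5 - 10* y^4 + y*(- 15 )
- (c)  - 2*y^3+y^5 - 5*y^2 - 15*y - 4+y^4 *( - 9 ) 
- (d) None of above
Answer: c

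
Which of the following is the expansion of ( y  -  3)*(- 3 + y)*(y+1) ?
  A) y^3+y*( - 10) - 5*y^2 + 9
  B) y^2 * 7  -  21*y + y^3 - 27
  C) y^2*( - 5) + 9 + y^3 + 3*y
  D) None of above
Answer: C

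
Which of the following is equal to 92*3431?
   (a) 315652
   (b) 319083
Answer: a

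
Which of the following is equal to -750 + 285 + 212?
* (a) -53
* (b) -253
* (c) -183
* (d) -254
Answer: b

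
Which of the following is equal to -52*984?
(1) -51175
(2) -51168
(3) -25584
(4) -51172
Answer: 2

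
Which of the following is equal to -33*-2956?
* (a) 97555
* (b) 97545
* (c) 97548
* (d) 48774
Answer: c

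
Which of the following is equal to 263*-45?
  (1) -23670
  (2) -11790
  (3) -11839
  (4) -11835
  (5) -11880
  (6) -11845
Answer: 4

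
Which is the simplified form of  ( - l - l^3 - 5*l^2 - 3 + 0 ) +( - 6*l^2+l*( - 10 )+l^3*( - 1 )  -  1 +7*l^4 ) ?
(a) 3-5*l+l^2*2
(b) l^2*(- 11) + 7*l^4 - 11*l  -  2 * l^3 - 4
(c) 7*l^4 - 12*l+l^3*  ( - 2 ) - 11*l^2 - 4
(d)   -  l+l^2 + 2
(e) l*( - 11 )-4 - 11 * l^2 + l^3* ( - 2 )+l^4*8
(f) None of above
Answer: b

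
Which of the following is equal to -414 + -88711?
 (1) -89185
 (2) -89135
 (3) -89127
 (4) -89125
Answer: 4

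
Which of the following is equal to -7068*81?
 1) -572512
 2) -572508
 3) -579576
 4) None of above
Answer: 2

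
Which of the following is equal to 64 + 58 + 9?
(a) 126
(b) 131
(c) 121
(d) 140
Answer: b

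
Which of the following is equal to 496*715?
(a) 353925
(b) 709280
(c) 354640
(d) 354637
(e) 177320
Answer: c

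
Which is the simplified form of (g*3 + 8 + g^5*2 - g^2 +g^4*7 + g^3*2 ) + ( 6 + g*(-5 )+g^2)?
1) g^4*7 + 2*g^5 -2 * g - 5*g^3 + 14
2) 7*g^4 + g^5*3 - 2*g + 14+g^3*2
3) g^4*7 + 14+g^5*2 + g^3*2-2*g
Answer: 3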